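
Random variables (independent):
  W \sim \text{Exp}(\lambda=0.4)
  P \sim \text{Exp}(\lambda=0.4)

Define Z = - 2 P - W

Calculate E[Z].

E[Z] = -1*E[W] - 2*E[P]
E[W] = 2.5
E[P] = 2.5
E[Z] = -1*2.5 - 2*2.5 = -7.5

-7.5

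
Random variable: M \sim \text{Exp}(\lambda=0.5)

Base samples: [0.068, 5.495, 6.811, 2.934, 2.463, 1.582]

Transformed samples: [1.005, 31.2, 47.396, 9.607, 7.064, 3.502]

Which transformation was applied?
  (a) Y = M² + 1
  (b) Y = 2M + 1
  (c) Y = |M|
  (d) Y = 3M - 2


Checking option (a) Y = M² + 1:
  M = 0.068 -> Y = 1.005 ✓
  M = 5.495 -> Y = 31.2 ✓
  M = 6.811 -> Y = 47.396 ✓
All samples match this transformation.

(a) M² + 1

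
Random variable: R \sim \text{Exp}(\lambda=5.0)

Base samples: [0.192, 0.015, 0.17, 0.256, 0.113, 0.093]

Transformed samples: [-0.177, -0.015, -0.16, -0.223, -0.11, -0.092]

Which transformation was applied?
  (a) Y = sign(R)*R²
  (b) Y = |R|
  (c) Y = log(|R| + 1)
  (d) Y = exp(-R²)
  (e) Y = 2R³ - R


Checking option (e) Y = 2R³ - R:
  R = 0.192 -> Y = -0.177 ✓
  R = 0.015 -> Y = -0.015 ✓
  R = 0.17 -> Y = -0.16 ✓
All samples match this transformation.

(e) 2R³ - R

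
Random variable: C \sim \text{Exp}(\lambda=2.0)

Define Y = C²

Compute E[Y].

Using E[X²] = Var(X) + (E[X])²:
E[C] = 0.5
Var(C) = 1/2.0^2 = 0.25
E[C²] = 0.25 + 0.5² = 0.25 + 0.25 = 0.5

0.5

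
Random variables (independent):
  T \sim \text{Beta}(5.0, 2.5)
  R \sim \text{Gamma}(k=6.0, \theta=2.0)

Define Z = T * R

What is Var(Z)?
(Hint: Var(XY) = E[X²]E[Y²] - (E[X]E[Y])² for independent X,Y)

Var(XY) = E[X²]E[Y²] - (E[X]E[Y])²
E[T] = 0.66666667, Var(T) = 0.026143791
E[R] = 12, Var(R) = 24
E[T²] = 0.026143791 + 0.66666667² = 0.47058824
E[R²] = 24 + 12² = 168
Var(Z) = 0.47058824*168 - (0.66666667*12)²
= 79.058824 - 64 = 15.058824

15.058824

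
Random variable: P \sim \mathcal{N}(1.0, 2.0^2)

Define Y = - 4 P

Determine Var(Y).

For Y = aP + b: Var(Y) = a² * Var(P)
Var(P) = 2.0^2 = 4
Var(Y) = (-4)² * 4 = 16 * 4 = 64

64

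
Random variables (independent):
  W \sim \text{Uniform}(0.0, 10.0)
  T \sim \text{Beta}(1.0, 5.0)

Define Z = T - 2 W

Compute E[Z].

E[Z] = -2*E[W] + 1*E[T]
E[W] = 5
E[T] = 0.16666667
E[Z] = -2*5 + 1*0.16666667 = -9.8333333

-9.8333333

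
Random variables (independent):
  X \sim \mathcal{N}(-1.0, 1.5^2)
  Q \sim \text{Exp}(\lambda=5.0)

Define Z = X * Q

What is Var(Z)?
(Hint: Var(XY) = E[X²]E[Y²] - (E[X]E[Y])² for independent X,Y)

Var(XY) = E[X²]E[Y²] - (E[X]E[Y])²
E[X] = -1, Var(X) = 2.25
E[Q] = 0.2, Var(Q) = 0.04
E[X²] = 2.25 + (-1)² = 3.25
E[Q²] = 0.04 + 0.2² = 0.08
Var(Z) = 3.25*0.08 - (-1*0.2)²
= 0.26 - 0.04 = 0.22

0.22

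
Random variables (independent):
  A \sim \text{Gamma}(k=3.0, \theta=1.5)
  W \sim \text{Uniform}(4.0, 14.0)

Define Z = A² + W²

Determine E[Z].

E[Z] = E[A²] + E[W²]
E[A²] = Var(A) + E[A]² = 6.75 + 20.25 = 27
E[W²] = Var(W) + E[W]² = 8.3333333 + 81 = 89.333333
E[Z] = 27 + 89.333333 = 116.33333

116.33333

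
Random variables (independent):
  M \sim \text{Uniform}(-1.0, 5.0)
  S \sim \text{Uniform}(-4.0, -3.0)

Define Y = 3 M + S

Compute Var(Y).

For independent RVs: Var(aX + bY) = a²Var(X) + b²Var(Y)
Var(M) = 3
Var(S) = 0.083333333
Var(Y) = 3²*3 + 1²*0.083333333
= 9*3 + 1*0.083333333 = 27.083333

27.083333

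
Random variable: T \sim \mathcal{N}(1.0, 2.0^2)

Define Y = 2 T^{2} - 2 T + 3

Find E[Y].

E[Y] = 2*E[T²] - 2*E[T] + 3
E[T] = 1
E[T²] = Var(T) + (E[T])² = 4 + 1 = 5
E[Y] = 2*5 - 2*1 + 3 = 11

11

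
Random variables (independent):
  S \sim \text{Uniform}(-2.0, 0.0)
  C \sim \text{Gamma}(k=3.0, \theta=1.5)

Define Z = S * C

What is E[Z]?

For independent RVs: E[XY] = E[X]*E[Y]
E[S] = -1
E[C] = 4.5
E[Z] = -1 * 4.5 = -4.5

-4.5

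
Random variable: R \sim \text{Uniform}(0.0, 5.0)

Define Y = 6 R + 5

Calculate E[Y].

For Y = 6R + 5:
E[Y] = 6 * E[R] + 5
E[R] = (0 + 5)/2 = 2.5
E[Y] = 6 * 2.5 + 5 = 20

20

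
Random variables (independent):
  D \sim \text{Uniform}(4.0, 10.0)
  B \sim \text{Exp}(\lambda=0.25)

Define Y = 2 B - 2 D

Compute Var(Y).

For independent RVs: Var(aX + bY) = a²Var(X) + b²Var(Y)
Var(D) = 3
Var(B) = 16
Var(Y) = (-2)²*3 + 2²*16
= 4*3 + 4*16 = 76

76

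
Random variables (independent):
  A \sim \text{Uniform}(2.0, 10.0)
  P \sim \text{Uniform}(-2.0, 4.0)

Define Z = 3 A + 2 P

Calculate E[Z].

E[Z] = 3*E[A] + 2*E[P]
E[A] = 6
E[P] = 1
E[Z] = 3*6 + 2*1 = 20

20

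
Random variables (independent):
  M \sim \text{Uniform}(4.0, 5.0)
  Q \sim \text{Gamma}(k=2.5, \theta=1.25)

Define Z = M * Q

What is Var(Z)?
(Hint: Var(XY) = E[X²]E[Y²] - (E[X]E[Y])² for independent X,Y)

Var(XY) = E[X²]E[Y²] - (E[X]E[Y])²
E[M] = 4.5, Var(M) = 0.083333333
E[Q] = 3.125, Var(Q) = 3.90625
E[M²] = 0.083333333 + 4.5² = 20.333333
E[Q²] = 3.90625 + 3.125² = 13.671875
Var(Z) = 20.333333*13.671875 - (4.5*3.125)²
= 277.99479 - 197.75391 = 80.240885

80.240885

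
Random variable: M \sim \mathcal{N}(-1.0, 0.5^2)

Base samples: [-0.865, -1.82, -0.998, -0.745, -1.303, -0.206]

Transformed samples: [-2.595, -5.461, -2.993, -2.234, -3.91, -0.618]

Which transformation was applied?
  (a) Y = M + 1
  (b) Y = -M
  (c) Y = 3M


Checking option (c) Y = 3M:
  M = -0.865 -> Y = -2.595 ✓
  M = -1.82 -> Y = -5.461 ✓
  M = -0.998 -> Y = -2.993 ✓
All samples match this transformation.

(c) 3M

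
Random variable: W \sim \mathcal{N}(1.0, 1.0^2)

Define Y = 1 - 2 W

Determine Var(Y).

For Y = aW + b: Var(Y) = a² * Var(W)
Var(W) = 1.0^2 = 1
Var(Y) = (-2)² * 1 = 4 * 1 = 4

4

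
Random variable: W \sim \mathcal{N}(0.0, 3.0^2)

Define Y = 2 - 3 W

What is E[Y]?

For Y = -3W + 2:
E[Y] = -3 * E[W] + 2
E[W] = 0.0 = 0
E[Y] = -3 * 0 + 2 = 2

2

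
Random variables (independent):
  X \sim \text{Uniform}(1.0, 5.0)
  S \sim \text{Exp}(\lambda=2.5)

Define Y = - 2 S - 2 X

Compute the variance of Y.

For independent RVs: Var(aX + bY) = a²Var(X) + b²Var(Y)
Var(X) = 1.3333333
Var(S) = 0.16
Var(Y) = (-2)²*1.3333333 + (-2)²*0.16
= 4*1.3333333 + 4*0.16 = 5.9733333

5.9733333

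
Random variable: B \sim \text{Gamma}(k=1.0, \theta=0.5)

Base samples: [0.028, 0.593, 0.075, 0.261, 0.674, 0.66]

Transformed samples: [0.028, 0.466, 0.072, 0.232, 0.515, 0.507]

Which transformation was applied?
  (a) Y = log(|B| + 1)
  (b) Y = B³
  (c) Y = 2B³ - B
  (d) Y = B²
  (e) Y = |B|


Checking option (a) Y = log(|B| + 1):
  B = 0.028 -> Y = 0.028 ✓
  B = 0.593 -> Y = 0.466 ✓
  B = 0.075 -> Y = 0.072 ✓
All samples match this transformation.

(a) log(|B| + 1)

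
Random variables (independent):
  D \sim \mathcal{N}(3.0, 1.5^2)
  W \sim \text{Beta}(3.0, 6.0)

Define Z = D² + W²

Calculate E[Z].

E[Z] = E[D²] + E[W²]
E[D²] = Var(D) + E[D]² = 2.25 + 9 = 11.25
E[W²] = Var(W) + E[W]² = 0.022222222 + 0.11111111 = 0.13333333
E[Z] = 11.25 + 0.13333333 = 11.383333

11.383333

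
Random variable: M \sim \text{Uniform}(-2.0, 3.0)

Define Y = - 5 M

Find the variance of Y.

For Y = aM + b: Var(Y) = a² * Var(M)
Var(M) = (3 + 2)^2/12 = 2.0833333
Var(Y) = (-5)² * 2.0833333 = 25 * 2.0833333 = 52.083333

52.083333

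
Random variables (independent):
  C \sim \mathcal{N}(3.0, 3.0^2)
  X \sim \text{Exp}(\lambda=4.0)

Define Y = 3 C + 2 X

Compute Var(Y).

For independent RVs: Var(aX + bY) = a²Var(X) + b²Var(Y)
Var(C) = 9
Var(X) = 0.0625
Var(Y) = 3²*9 + 2²*0.0625
= 9*9 + 4*0.0625 = 81.25

81.25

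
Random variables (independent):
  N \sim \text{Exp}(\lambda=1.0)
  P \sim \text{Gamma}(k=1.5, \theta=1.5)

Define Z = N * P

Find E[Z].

For independent RVs: E[XY] = E[X]*E[Y]
E[N] = 1
E[P] = 2.25
E[Z] = 1 * 2.25 = 2.25

2.25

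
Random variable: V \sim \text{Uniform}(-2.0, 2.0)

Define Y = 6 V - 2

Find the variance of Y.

For Y = aV + b: Var(Y) = a² * Var(V)
Var(V) = (2 + 2)^2/12 = 1.3333333
Var(Y) = 6² * 1.3333333 = 36 * 1.3333333 = 48

48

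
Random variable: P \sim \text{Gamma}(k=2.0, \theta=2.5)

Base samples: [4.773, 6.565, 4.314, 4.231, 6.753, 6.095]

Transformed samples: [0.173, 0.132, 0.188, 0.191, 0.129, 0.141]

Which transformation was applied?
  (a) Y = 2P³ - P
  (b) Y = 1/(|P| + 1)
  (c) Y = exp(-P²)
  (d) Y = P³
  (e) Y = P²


Checking option (b) Y = 1/(|P| + 1):
  P = 4.773 -> Y = 0.173 ✓
  P = 6.565 -> Y = 0.132 ✓
  P = 4.314 -> Y = 0.188 ✓
All samples match this transformation.

(b) 1/(|P| + 1)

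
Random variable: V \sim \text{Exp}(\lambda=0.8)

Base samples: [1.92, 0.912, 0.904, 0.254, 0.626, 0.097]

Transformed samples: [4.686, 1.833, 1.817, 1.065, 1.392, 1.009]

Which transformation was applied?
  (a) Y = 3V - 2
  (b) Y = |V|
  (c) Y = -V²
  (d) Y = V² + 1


Checking option (d) Y = V² + 1:
  V = 1.92 -> Y = 4.686 ✓
  V = 0.912 -> Y = 1.833 ✓
  V = 0.904 -> Y = 1.817 ✓
All samples match this transformation.

(d) V² + 1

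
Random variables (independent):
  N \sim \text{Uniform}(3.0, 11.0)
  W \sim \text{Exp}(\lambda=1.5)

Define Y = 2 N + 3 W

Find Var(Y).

For independent RVs: Var(aX + bY) = a²Var(X) + b²Var(Y)
Var(N) = 5.3333333
Var(W) = 0.44444444
Var(Y) = 2²*5.3333333 + 3²*0.44444444
= 4*5.3333333 + 9*0.44444444 = 25.333333

25.333333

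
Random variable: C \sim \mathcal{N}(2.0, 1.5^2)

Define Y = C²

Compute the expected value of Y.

Using E[X²] = Var(X) + (E[X])²:
E[C] = 2
Var(C) = 1.5^2 = 2.25
E[C²] = 2.25 + 2² = 2.25 + 4 = 6.25

6.25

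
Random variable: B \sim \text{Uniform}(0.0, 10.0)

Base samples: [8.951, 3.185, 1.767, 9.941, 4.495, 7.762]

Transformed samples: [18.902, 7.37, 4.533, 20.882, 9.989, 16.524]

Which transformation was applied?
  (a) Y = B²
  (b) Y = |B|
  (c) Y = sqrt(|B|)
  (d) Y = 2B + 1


Checking option (d) Y = 2B + 1:
  B = 8.951 -> Y = 18.902 ✓
  B = 3.185 -> Y = 7.37 ✓
  B = 1.767 -> Y = 4.533 ✓
All samples match this transformation.

(d) 2B + 1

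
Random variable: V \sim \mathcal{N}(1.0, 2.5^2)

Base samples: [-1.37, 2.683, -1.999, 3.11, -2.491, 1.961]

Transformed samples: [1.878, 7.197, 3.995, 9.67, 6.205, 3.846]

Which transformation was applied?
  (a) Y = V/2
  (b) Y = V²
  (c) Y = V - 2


Checking option (b) Y = V²:
  V = -1.37 -> Y = 1.878 ✓
  V = 2.683 -> Y = 7.197 ✓
  V = -1.999 -> Y = 3.995 ✓
All samples match this transformation.

(b) V²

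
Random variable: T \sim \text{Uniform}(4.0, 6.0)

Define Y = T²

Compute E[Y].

E[T²] = Var(T) + (E[T])² = 0.33333333 + 25 = 25.333333

25.333333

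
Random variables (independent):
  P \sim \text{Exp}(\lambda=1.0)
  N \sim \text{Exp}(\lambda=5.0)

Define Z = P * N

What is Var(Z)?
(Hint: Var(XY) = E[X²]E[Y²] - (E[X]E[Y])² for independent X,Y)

Var(XY) = E[X²]E[Y²] - (E[X]E[Y])²
E[P] = 1, Var(P) = 1
E[N] = 0.2, Var(N) = 0.04
E[P²] = 1 + 1² = 2
E[N²] = 0.04 + 0.2² = 0.08
Var(Z) = 2*0.08 - (1*0.2)²
= 0.16 - 0.04 = 0.12

0.12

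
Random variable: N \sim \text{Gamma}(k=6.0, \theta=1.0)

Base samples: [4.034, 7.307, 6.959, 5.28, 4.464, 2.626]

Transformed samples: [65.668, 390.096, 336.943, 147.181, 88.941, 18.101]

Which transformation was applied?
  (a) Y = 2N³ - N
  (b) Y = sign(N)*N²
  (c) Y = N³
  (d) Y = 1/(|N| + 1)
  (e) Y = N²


Checking option (c) Y = N³:
  N = 4.034 -> Y = 65.668 ✓
  N = 7.307 -> Y = 390.096 ✓
  N = 6.959 -> Y = 336.943 ✓
All samples match this transformation.

(c) N³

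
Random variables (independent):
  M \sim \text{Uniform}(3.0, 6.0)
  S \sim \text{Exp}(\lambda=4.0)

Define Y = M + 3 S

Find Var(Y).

For independent RVs: Var(aX + bY) = a²Var(X) + b²Var(Y)
Var(M) = 0.75
Var(S) = 0.0625
Var(Y) = 1²*0.75 + 3²*0.0625
= 1*0.75 + 9*0.0625 = 1.3125

1.3125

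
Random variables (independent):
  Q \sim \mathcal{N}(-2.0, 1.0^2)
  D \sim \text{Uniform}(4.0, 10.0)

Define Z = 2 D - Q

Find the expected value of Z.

E[Z] = -1*E[Q] + 2*E[D]
E[Q] = -2
E[D] = 7
E[Z] = -1*(-2) + 2*7 = 16

16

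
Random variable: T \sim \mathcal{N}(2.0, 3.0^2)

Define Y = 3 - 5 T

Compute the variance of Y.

For Y = aT + b: Var(Y) = a² * Var(T)
Var(T) = 3.0^2 = 9
Var(Y) = (-5)² * 9 = 25 * 9 = 225

225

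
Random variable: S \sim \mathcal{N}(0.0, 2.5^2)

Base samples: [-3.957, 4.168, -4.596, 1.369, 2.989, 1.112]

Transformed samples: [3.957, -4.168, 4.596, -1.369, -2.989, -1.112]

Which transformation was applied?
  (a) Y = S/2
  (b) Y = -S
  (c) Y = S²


Checking option (b) Y = -S:
  S = -3.957 -> Y = 3.957 ✓
  S = 4.168 -> Y = -4.168 ✓
  S = -4.596 -> Y = 4.596 ✓
All samples match this transformation.

(b) -S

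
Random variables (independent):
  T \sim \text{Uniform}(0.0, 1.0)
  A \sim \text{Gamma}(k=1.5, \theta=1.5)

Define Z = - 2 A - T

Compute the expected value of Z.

E[Z] = -1*E[T] - 2*E[A]
E[T] = 0.5
E[A] = 2.25
E[Z] = -1*0.5 - 2*2.25 = -5

-5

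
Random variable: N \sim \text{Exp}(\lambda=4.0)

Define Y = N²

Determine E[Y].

E[N²] = Var(N) + (E[N])² = 0.0625 + 0.0625 = 0.125

0.125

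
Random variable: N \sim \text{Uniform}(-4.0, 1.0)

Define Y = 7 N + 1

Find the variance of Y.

For Y = aN + b: Var(Y) = a² * Var(N)
Var(N) = (1 + 4)^2/12 = 2.0833333
Var(Y) = 7² * 2.0833333 = 49 * 2.0833333 = 102.08333

102.08333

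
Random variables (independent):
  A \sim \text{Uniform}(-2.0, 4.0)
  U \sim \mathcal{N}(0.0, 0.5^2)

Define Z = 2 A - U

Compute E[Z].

E[Z] = 2*E[A] - 1*E[U]
E[A] = 1
E[U] = 0
E[Z] = 2*1 - 1*0 = 2

2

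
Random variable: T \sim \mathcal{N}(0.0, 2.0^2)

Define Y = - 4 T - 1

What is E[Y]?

For Y = -4T - 1:
E[Y] = -4 * E[T] - 1
E[T] = 0.0 = 0
E[Y] = -4 * 0 - 1 = -1

-1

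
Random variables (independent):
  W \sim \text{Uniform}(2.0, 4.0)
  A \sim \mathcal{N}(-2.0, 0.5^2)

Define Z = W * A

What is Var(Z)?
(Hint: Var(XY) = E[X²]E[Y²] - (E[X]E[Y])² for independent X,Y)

Var(XY) = E[X²]E[Y²] - (E[X]E[Y])²
E[W] = 3, Var(W) = 0.33333333
E[A] = -2, Var(A) = 0.25
E[W²] = 0.33333333 + 3² = 9.3333333
E[A²] = 0.25 + (-2)² = 4.25
Var(Z) = 9.3333333*4.25 - (3*(-2))²
= 39.666667 - 36 = 3.6666667

3.6666667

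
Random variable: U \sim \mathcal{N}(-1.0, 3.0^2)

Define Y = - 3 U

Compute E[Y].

For Y = -3U:
E[Y] = -3 * E[U]
E[U] = -1.0 = -1
E[Y] = -3 * (-1) = 3

3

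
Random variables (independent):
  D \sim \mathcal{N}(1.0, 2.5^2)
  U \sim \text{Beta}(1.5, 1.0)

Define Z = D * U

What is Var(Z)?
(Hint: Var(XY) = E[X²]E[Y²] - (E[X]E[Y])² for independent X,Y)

Var(XY) = E[X²]E[Y²] - (E[X]E[Y])²
E[D] = 1, Var(D) = 6.25
E[U] = 0.6, Var(U) = 0.068571429
E[D²] = 6.25 + 1² = 7.25
E[U²] = 0.068571429 + 0.6² = 0.42857143
Var(Z) = 7.25*0.42857143 - (1*0.6)²
= 3.1071429 - 0.36 = 2.7471429

2.7471429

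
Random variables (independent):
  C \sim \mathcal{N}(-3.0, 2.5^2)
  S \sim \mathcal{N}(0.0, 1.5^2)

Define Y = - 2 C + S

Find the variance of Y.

For independent RVs: Var(aX + bY) = a²Var(X) + b²Var(Y)
Var(C) = 6.25
Var(S) = 2.25
Var(Y) = (-2)²*6.25 + 1²*2.25
= 4*6.25 + 1*2.25 = 27.25

27.25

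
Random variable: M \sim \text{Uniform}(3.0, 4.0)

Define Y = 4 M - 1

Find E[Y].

For Y = 4M - 1:
E[Y] = 4 * E[M] - 1
E[M] = (3 + 4)/2 = 3.5
E[Y] = 4 * 3.5 - 1 = 13

13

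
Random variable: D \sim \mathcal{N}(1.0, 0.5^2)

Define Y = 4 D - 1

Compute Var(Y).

For Y = aD + b: Var(Y) = a² * Var(D)
Var(D) = 0.5^2 = 0.25
Var(Y) = 4² * 0.25 = 16 * 0.25 = 4

4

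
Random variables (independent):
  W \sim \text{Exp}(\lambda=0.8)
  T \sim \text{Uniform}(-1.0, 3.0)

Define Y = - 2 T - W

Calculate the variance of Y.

For independent RVs: Var(aX + bY) = a²Var(X) + b²Var(Y)
Var(W) = 1.5625
Var(T) = 1.3333333
Var(Y) = (-1)²*1.5625 + (-2)²*1.3333333
= 1*1.5625 + 4*1.3333333 = 6.8958333

6.8958333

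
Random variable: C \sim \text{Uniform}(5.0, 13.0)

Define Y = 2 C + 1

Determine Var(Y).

For Y = aC + b: Var(Y) = a² * Var(C)
Var(C) = (13 - 5)^2/12 = 5.3333333
Var(Y) = 2² * 5.3333333 = 4 * 5.3333333 = 21.333333

21.333333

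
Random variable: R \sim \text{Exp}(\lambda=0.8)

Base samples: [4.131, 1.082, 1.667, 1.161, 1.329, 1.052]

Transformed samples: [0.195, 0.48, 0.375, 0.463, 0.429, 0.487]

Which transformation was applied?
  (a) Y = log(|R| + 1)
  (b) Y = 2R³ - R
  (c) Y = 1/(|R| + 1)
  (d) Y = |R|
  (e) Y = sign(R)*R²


Checking option (c) Y = 1/(|R| + 1):
  R = 4.131 -> Y = 0.195 ✓
  R = 1.082 -> Y = 0.48 ✓
  R = 1.667 -> Y = 0.375 ✓
All samples match this transformation.

(c) 1/(|R| + 1)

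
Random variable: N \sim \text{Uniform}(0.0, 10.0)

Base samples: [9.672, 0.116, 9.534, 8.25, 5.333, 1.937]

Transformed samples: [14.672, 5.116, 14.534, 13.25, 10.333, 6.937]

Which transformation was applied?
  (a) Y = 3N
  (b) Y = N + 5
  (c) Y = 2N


Checking option (b) Y = N + 5:
  N = 9.672 -> Y = 14.672 ✓
  N = 0.116 -> Y = 5.116 ✓
  N = 9.534 -> Y = 14.534 ✓
All samples match this transformation.

(b) N + 5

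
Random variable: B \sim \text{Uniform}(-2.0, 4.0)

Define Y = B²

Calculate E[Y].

Using E[X²] = Var(X) + (E[X])²:
E[B] = 1
Var(B) = (4 + 2)^2/12 = 3
E[B²] = 3 + 1² = 3 + 1 = 4

4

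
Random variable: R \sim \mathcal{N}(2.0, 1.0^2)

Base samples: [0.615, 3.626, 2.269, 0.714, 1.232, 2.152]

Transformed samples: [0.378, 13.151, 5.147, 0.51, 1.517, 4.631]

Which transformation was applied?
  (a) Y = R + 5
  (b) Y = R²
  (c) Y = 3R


Checking option (b) Y = R²:
  R = 0.615 -> Y = 0.378 ✓
  R = 3.626 -> Y = 13.151 ✓
  R = 2.269 -> Y = 5.147 ✓
All samples match this transformation.

(b) R²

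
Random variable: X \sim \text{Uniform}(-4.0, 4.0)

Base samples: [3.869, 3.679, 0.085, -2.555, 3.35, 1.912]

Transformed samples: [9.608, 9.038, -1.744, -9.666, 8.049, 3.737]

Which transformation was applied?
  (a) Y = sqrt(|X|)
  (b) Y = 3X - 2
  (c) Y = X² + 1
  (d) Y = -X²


Checking option (b) Y = 3X - 2:
  X = 3.869 -> Y = 9.608 ✓
  X = 3.679 -> Y = 9.038 ✓
  X = 0.085 -> Y = -1.744 ✓
All samples match this transformation.

(b) 3X - 2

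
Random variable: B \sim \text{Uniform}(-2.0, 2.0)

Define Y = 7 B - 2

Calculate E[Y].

For Y = 7B - 2:
E[Y] = 7 * E[B] - 2
E[B] = (-2 + 2)/2 = 0
E[Y] = 7 * 0 - 2 = -2

-2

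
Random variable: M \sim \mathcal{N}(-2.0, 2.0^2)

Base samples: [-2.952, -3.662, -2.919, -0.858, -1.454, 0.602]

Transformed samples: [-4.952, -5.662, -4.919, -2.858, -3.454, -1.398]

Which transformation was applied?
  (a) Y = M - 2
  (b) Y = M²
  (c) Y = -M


Checking option (a) Y = M - 2:
  M = -2.952 -> Y = -4.952 ✓
  M = -3.662 -> Y = -5.662 ✓
  M = -2.919 -> Y = -4.919 ✓
All samples match this transformation.

(a) M - 2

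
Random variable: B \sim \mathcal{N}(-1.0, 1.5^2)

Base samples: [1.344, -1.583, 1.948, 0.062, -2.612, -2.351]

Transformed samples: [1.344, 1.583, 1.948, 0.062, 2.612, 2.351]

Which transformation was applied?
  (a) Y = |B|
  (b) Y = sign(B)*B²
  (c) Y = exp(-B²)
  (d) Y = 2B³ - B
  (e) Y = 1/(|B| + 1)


Checking option (a) Y = |B|:
  B = 1.344 -> Y = 1.344 ✓
  B = -1.583 -> Y = 1.583 ✓
  B = 1.948 -> Y = 1.948 ✓
All samples match this transformation.

(a) |B|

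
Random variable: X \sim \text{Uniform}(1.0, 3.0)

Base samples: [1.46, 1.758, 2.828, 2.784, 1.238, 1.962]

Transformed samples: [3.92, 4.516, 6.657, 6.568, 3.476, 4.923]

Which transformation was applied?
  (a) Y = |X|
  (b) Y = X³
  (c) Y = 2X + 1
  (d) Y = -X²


Checking option (c) Y = 2X + 1:
  X = 1.46 -> Y = 3.92 ✓
  X = 1.758 -> Y = 4.516 ✓
  X = 2.828 -> Y = 6.657 ✓
All samples match this transformation.

(c) 2X + 1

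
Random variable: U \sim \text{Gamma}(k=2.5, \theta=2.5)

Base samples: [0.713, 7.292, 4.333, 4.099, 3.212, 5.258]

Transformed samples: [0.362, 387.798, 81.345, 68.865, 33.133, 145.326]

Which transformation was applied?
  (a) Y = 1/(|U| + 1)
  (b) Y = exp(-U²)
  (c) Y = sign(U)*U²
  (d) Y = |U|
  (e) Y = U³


Checking option (e) Y = U³:
  U = 0.713 -> Y = 0.362 ✓
  U = 7.292 -> Y = 387.798 ✓
  U = 4.333 -> Y = 81.345 ✓
All samples match this transformation.

(e) U³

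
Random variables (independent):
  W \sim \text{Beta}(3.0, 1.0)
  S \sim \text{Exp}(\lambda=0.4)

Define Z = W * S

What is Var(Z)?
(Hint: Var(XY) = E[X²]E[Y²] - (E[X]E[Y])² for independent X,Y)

Var(XY) = E[X²]E[Y²] - (E[X]E[Y])²
E[W] = 0.75, Var(W) = 0.0375
E[S] = 2.5, Var(S) = 6.25
E[W²] = 0.0375 + 0.75² = 0.6
E[S²] = 6.25 + 2.5² = 12.5
Var(Z) = 0.6*12.5 - (0.75*2.5)²
= 7.5 - 3.515625 = 3.984375

3.984375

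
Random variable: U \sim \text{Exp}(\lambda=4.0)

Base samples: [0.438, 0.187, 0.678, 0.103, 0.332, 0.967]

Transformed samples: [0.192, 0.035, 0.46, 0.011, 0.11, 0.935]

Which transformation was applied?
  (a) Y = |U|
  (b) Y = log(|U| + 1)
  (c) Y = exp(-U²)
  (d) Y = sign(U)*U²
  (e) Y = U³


Checking option (d) Y = sign(U)*U²:
  U = 0.438 -> Y = 0.192 ✓
  U = 0.187 -> Y = 0.035 ✓
  U = 0.678 -> Y = 0.46 ✓
All samples match this transformation.

(d) sign(U)*U²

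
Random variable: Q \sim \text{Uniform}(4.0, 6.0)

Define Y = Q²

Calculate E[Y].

E[Q²] = Var(Q) + (E[Q])² = 0.33333333 + 25 = 25.333333

25.333333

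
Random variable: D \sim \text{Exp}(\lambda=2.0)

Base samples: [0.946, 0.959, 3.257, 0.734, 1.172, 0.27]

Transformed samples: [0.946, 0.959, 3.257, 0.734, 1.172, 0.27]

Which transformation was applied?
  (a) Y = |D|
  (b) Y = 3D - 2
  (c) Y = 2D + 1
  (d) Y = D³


Checking option (a) Y = |D|:
  D = 0.946 -> Y = 0.946 ✓
  D = 0.959 -> Y = 0.959 ✓
  D = 3.257 -> Y = 3.257 ✓
All samples match this transformation.

(a) |D|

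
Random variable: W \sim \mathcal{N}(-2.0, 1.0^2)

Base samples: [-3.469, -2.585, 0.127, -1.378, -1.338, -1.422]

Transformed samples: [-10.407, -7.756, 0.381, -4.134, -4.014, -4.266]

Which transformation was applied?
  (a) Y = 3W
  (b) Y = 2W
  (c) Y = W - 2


Checking option (a) Y = 3W:
  W = -3.469 -> Y = -10.407 ✓
  W = -2.585 -> Y = -7.756 ✓
  W = 0.127 -> Y = 0.381 ✓
All samples match this transformation.

(a) 3W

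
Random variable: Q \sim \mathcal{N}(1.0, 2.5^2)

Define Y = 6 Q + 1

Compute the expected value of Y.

For Y = 6Q + 1:
E[Y] = 6 * E[Q] + 1
E[Q] = 1.0 = 1
E[Y] = 6 * 1 + 1 = 7

7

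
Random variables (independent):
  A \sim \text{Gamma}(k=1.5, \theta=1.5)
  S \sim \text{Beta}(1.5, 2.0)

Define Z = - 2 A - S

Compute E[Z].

E[Z] = -2*E[A] - 1*E[S]
E[A] = 2.25
E[S] = 0.42857143
E[Z] = -2*2.25 - 1*0.42857143 = -4.9285714

-4.9285714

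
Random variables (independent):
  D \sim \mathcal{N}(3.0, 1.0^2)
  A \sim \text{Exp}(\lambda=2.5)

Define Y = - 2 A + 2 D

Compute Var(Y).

For independent RVs: Var(aX + bY) = a²Var(X) + b²Var(Y)
Var(D) = 1
Var(A) = 0.16
Var(Y) = 2²*1 + (-2)²*0.16
= 4*1 + 4*0.16 = 4.64

4.64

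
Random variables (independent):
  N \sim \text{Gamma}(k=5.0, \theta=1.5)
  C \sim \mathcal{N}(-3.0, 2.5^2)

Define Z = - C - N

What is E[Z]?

E[Z] = -1*E[N] - 1*E[C]
E[N] = 7.5
E[C] = -3
E[Z] = -1*7.5 - 1*(-3) = -4.5

-4.5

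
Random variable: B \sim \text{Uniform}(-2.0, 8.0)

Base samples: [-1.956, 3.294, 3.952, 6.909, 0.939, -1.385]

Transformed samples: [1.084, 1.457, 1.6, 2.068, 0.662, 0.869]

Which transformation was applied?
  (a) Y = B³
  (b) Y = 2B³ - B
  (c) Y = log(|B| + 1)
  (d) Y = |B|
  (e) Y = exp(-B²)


Checking option (c) Y = log(|B| + 1):
  B = -1.956 -> Y = 1.084 ✓
  B = 3.294 -> Y = 1.457 ✓
  B = 3.952 -> Y = 1.6 ✓
All samples match this transformation.

(c) log(|B| + 1)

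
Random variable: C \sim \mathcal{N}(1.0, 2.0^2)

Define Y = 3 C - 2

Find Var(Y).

For Y = aC + b: Var(Y) = a² * Var(C)
Var(C) = 2.0^2 = 4
Var(Y) = 3² * 4 = 9 * 4 = 36

36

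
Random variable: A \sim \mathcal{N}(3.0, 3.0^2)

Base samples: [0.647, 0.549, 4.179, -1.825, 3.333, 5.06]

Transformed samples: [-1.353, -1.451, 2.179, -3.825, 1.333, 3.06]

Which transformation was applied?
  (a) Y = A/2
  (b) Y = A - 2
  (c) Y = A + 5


Checking option (b) Y = A - 2:
  A = 0.647 -> Y = -1.353 ✓
  A = 0.549 -> Y = -1.451 ✓
  A = 4.179 -> Y = 2.179 ✓
All samples match this transformation.

(b) A - 2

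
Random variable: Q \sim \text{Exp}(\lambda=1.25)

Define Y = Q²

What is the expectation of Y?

Using E[X²] = Var(X) + (E[X])²:
E[Q] = 0.8
Var(Q) = 1/1.25^2 = 0.64
E[Q²] = 0.64 + 0.8² = 0.64 + 0.64 = 1.28

1.28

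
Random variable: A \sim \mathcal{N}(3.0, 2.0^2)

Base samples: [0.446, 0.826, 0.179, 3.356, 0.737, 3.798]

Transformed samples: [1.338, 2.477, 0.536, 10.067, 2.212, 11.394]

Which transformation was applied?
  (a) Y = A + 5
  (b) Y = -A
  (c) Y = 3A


Checking option (c) Y = 3A:
  A = 0.446 -> Y = 1.338 ✓
  A = 0.826 -> Y = 2.477 ✓
  A = 0.179 -> Y = 0.536 ✓
All samples match this transformation.

(c) 3A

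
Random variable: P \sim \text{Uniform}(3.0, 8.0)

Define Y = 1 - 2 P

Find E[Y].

For Y = -2P + 1:
E[Y] = -2 * E[P] + 1
E[P] = (3 + 8)/2 = 5.5
E[Y] = -2 * 5.5 + 1 = -10

-10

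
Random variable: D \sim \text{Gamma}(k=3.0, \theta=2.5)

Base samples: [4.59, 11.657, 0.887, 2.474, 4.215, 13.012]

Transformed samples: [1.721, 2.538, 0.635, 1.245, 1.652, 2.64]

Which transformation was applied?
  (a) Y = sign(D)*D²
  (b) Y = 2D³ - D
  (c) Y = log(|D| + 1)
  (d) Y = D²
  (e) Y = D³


Checking option (c) Y = log(|D| + 1):
  D = 4.59 -> Y = 1.721 ✓
  D = 11.657 -> Y = 2.538 ✓
  D = 0.887 -> Y = 0.635 ✓
All samples match this transformation.

(c) log(|D| + 1)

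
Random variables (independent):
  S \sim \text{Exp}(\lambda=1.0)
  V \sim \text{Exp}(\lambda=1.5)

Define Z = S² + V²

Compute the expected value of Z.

E[Z] = E[S²] + E[V²]
E[S²] = Var(S) + E[S]² = 1 + 1 = 2
E[V²] = Var(V) + E[V]² = 0.44444444 + 0.44444444 = 0.88888889
E[Z] = 2 + 0.88888889 = 2.8888889

2.8888889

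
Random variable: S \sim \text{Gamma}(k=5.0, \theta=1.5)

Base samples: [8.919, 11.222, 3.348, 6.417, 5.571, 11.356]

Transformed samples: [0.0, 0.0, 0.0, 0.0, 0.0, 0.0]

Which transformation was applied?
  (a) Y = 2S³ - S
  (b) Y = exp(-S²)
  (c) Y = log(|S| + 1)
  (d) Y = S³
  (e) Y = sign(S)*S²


Checking option (b) Y = exp(-S²):
  S = 8.919 -> Y = 0.0 ✓
  S = 11.222 -> Y = 0.0 ✓
  S = 3.348 -> Y = 0.0 ✓
All samples match this transformation.

(b) exp(-S²)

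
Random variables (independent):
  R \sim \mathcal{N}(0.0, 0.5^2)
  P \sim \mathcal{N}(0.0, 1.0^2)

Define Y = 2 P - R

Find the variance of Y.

For independent RVs: Var(aX + bY) = a²Var(X) + b²Var(Y)
Var(R) = 0.25
Var(P) = 1
Var(Y) = (-1)²*0.25 + 2²*1
= 1*0.25 + 4*1 = 4.25

4.25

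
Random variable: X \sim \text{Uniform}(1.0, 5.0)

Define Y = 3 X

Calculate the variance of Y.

For Y = aX + b: Var(Y) = a² * Var(X)
Var(X) = (5 - 1)^2/12 = 1.3333333
Var(Y) = 3² * 1.3333333 = 9 * 1.3333333 = 12

12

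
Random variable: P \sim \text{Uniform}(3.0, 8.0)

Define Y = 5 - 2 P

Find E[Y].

For Y = -2P + 5:
E[Y] = -2 * E[P] + 5
E[P] = (3 + 8)/2 = 5.5
E[Y] = -2 * 5.5 + 5 = -6

-6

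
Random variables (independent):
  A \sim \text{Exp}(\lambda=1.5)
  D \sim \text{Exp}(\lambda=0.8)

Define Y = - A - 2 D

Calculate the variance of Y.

For independent RVs: Var(aX + bY) = a²Var(X) + b²Var(Y)
Var(A) = 0.44444444
Var(D) = 1.5625
Var(Y) = (-1)²*0.44444444 + (-2)²*1.5625
= 1*0.44444444 + 4*1.5625 = 6.6944444

6.6944444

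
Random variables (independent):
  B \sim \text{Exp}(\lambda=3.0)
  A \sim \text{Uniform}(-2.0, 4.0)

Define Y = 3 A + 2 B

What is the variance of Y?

For independent RVs: Var(aX + bY) = a²Var(X) + b²Var(Y)
Var(B) = 0.11111111
Var(A) = 3
Var(Y) = 2²*0.11111111 + 3²*3
= 4*0.11111111 + 9*3 = 27.444444

27.444444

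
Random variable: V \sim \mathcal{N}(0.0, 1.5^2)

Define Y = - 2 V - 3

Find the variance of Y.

For Y = aV + b: Var(Y) = a² * Var(V)
Var(V) = 1.5^2 = 2.25
Var(Y) = (-2)² * 2.25 = 4 * 2.25 = 9

9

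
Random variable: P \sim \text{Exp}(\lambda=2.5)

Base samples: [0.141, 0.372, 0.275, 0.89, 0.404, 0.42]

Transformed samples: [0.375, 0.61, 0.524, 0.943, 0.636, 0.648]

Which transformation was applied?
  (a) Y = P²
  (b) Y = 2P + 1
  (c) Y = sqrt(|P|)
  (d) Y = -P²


Checking option (c) Y = sqrt(|P|):
  P = 0.141 -> Y = 0.375 ✓
  P = 0.372 -> Y = 0.61 ✓
  P = 0.275 -> Y = 0.524 ✓
All samples match this transformation.

(c) sqrt(|P|)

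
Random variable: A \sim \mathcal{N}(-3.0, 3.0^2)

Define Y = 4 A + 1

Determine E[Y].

For Y = 4A + 1:
E[Y] = 4 * E[A] + 1
E[A] = -3.0 = -3
E[Y] = 4 * (-3) + 1 = -11

-11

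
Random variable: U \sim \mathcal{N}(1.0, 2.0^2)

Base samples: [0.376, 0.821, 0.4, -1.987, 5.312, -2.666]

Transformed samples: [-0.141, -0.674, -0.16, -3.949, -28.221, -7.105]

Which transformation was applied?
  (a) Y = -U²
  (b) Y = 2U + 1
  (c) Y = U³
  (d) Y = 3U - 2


Checking option (a) Y = -U²:
  U = 0.376 -> Y = -0.141 ✓
  U = 0.821 -> Y = -0.674 ✓
  U = 0.4 -> Y = -0.16 ✓
All samples match this transformation.

(a) -U²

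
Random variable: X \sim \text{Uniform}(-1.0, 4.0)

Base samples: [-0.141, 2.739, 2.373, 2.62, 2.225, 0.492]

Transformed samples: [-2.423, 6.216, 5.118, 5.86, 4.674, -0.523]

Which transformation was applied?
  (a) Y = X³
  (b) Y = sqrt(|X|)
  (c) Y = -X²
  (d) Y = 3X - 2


Checking option (d) Y = 3X - 2:
  X = -0.141 -> Y = -2.423 ✓
  X = 2.739 -> Y = 6.216 ✓
  X = 2.373 -> Y = 5.118 ✓
All samples match this transformation.

(d) 3X - 2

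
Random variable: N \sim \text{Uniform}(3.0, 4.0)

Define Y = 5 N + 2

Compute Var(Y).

For Y = aN + b: Var(Y) = a² * Var(N)
Var(N) = (4 - 3)^2/12 = 0.083333333
Var(Y) = 5² * 0.083333333 = 25 * 0.083333333 = 2.0833333

2.0833333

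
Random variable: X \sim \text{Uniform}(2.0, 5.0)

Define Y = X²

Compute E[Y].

E[X²] = Var(X) + (E[X])² = 0.75 + 12.25 = 13

13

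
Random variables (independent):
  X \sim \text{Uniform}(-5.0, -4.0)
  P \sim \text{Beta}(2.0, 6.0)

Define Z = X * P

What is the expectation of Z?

For independent RVs: E[XY] = E[X]*E[Y]
E[X] = -4.5
E[P] = 0.25
E[Z] = -4.5 * 0.25 = -1.125

-1.125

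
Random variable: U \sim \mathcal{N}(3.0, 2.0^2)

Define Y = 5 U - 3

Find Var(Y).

For Y = aU + b: Var(Y) = a² * Var(U)
Var(U) = 2.0^2 = 4
Var(Y) = 5² * 4 = 25 * 4 = 100

100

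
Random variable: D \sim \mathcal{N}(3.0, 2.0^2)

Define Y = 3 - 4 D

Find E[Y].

For Y = -4D + 3:
E[Y] = -4 * E[D] + 3
E[D] = 3.0 = 3
E[Y] = -4 * 3 + 3 = -9

-9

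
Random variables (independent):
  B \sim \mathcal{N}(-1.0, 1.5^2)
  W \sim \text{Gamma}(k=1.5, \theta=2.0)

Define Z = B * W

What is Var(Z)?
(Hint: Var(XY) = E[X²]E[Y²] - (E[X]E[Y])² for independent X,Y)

Var(XY) = E[X²]E[Y²] - (E[X]E[Y])²
E[B] = -1, Var(B) = 2.25
E[W] = 3, Var(W) = 6
E[B²] = 2.25 + (-1)² = 3.25
E[W²] = 6 + 3² = 15
Var(Z) = 3.25*15 - (-1*3)²
= 48.75 - 9 = 39.75

39.75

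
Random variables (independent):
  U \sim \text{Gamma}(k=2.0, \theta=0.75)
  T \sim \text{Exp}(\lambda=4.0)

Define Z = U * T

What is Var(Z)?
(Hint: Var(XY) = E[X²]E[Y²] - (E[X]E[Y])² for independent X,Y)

Var(XY) = E[X²]E[Y²] - (E[X]E[Y])²
E[U] = 1.5, Var(U) = 1.125
E[T] = 0.25, Var(T) = 0.0625
E[U²] = 1.125 + 1.5² = 3.375
E[T²] = 0.0625 + 0.25² = 0.125
Var(Z) = 3.375*0.125 - (1.5*0.25)²
= 0.421875 - 0.140625 = 0.28125

0.28125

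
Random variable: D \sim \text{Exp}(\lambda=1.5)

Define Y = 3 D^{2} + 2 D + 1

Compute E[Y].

E[Y] = 3*E[D²] + 2*E[D] + 1
E[D] = 0.66666667
E[D²] = Var(D) + (E[D])² = 0.44444444 + 0.44444444 = 0.88888889
E[Y] = 3*0.88888889 + 2*0.66666667 + 1 = 5

5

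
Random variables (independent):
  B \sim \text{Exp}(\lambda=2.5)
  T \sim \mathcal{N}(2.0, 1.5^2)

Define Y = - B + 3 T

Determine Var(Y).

For independent RVs: Var(aX + bY) = a²Var(X) + b²Var(Y)
Var(B) = 0.16
Var(T) = 2.25
Var(Y) = (-1)²*0.16 + 3²*2.25
= 1*0.16 + 9*2.25 = 20.41

20.41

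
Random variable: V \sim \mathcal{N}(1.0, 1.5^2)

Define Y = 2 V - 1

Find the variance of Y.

For Y = aV + b: Var(Y) = a² * Var(V)
Var(V) = 1.5^2 = 2.25
Var(Y) = 2² * 2.25 = 4 * 2.25 = 9

9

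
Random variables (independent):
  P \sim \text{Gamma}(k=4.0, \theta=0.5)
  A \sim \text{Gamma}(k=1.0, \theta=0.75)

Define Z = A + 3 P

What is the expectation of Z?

E[Z] = 3*E[P] + 1*E[A]
E[P] = 2
E[A] = 0.75
E[Z] = 3*2 + 1*0.75 = 6.75

6.75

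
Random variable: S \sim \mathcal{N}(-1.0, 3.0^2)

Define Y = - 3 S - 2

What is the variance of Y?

For Y = aS + b: Var(Y) = a² * Var(S)
Var(S) = 3.0^2 = 9
Var(Y) = (-3)² * 9 = 9 * 9 = 81

81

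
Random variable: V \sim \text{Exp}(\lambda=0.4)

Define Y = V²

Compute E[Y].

E[V²] = Var(V) + (E[V])² = 6.25 + 6.25 = 12.5

12.5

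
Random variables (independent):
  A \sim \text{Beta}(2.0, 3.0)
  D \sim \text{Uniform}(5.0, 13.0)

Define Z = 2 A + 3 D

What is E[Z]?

E[Z] = 2*E[A] + 3*E[D]
E[A] = 0.4
E[D] = 9
E[Z] = 2*0.4 + 3*9 = 27.8

27.8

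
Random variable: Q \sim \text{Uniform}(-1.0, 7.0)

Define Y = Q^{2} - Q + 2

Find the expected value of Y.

E[Y] = 1*E[Q²] - 1*E[Q] + 2
E[Q] = 3
E[Q²] = Var(Q) + (E[Q])² = 5.3333333 + 9 = 14.333333
E[Y] = 1*14.333333 - 1*3 + 2 = 13.333333

13.333333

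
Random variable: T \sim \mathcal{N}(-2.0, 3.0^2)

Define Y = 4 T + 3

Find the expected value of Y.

For Y = 4T + 3:
E[Y] = 4 * E[T] + 3
E[T] = -2.0 = -2
E[Y] = 4 * (-2) + 3 = -5

-5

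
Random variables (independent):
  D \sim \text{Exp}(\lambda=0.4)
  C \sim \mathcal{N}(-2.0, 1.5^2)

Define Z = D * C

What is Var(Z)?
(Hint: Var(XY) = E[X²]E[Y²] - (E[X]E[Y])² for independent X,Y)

Var(XY) = E[X²]E[Y²] - (E[X]E[Y])²
E[D] = 2.5, Var(D) = 6.25
E[C] = -2, Var(C) = 2.25
E[D²] = 6.25 + 2.5² = 12.5
E[C²] = 2.25 + (-2)² = 6.25
Var(Z) = 12.5*6.25 - (2.5*(-2))²
= 78.125 - 25 = 53.125

53.125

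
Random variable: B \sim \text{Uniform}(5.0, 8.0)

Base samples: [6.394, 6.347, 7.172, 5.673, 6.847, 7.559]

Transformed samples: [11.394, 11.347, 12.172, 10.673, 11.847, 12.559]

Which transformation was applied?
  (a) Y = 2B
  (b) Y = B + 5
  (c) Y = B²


Checking option (b) Y = B + 5:
  B = 6.394 -> Y = 11.394 ✓
  B = 6.347 -> Y = 11.347 ✓
  B = 7.172 -> Y = 12.172 ✓
All samples match this transformation.

(b) B + 5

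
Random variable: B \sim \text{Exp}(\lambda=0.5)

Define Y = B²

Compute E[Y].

Using E[X²] = Var(X) + (E[X])²:
E[B] = 2
Var(B) = 1/0.5^2 = 4
E[B²] = 4 + 2² = 4 + 4 = 8

8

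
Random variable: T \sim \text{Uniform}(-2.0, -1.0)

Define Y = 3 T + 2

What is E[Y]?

For Y = 3T + 2:
E[Y] = 3 * E[T] + 2
E[T] = (-2 - 1)/2 = -1.5
E[Y] = 3 * (-1.5) + 2 = -2.5

-2.5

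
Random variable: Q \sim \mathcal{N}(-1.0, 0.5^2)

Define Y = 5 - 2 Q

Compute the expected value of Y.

For Y = -2Q + 5:
E[Y] = -2 * E[Q] + 5
E[Q] = -1.0 = -1
E[Y] = -2 * (-1) + 5 = 7

7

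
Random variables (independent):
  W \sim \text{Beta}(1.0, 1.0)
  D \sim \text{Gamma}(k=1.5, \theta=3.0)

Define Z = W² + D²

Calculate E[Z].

E[Z] = E[W²] + E[D²]
E[W²] = Var(W) + E[W]² = 0.083333333 + 0.25 = 0.33333333
E[D²] = Var(D) + E[D]² = 13.5 + 20.25 = 33.75
E[Z] = 0.33333333 + 33.75 = 34.083333

34.083333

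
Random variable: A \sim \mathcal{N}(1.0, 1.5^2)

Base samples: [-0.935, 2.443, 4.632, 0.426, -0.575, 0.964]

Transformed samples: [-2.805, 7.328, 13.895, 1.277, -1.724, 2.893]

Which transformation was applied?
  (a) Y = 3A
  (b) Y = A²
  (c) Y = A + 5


Checking option (a) Y = 3A:
  A = -0.935 -> Y = -2.805 ✓
  A = 2.443 -> Y = 7.328 ✓
  A = 4.632 -> Y = 13.895 ✓
All samples match this transformation.

(a) 3A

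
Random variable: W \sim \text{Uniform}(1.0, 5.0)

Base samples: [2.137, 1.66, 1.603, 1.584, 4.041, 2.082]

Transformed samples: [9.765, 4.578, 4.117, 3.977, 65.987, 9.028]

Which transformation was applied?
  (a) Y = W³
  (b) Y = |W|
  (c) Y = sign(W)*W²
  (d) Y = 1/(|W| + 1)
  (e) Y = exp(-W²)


Checking option (a) Y = W³:
  W = 2.137 -> Y = 9.765 ✓
  W = 1.66 -> Y = 4.578 ✓
  W = 1.603 -> Y = 4.117 ✓
All samples match this transformation.

(a) W³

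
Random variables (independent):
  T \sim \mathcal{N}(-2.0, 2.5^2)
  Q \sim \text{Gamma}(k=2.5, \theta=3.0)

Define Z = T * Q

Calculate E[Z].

For independent RVs: E[XY] = E[X]*E[Y]
E[T] = -2
E[Q] = 7.5
E[Z] = -2 * 7.5 = -15

-15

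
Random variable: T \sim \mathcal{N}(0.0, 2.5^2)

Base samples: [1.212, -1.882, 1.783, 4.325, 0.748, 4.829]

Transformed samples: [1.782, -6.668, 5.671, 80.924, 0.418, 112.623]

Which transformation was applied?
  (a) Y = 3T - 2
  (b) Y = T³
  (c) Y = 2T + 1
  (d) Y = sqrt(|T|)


Checking option (b) Y = T³:
  T = 1.212 -> Y = 1.782 ✓
  T = -1.882 -> Y = -6.668 ✓
  T = 1.783 -> Y = 5.671 ✓
All samples match this transformation.

(b) T³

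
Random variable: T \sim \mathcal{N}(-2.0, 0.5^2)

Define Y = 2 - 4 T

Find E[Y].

For Y = -4T + 2:
E[Y] = -4 * E[T] + 2
E[T] = -2.0 = -2
E[Y] = -4 * (-2) + 2 = 10

10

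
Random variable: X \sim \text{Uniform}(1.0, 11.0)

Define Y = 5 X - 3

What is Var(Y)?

For Y = aX + b: Var(Y) = a² * Var(X)
Var(X) = (11 - 1)^2/12 = 8.3333333
Var(Y) = 5² * 8.3333333 = 25 * 8.3333333 = 208.33333

208.33333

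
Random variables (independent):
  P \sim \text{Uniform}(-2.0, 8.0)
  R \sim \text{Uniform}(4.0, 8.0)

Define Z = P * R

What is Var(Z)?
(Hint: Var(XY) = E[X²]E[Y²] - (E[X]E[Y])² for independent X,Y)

Var(XY) = E[X²]E[Y²] - (E[X]E[Y])²
E[P] = 3, Var(P) = 8.3333333
E[R] = 6, Var(R) = 1.3333333
E[P²] = 8.3333333 + 3² = 17.333333
E[R²] = 1.3333333 + 6² = 37.333333
Var(Z) = 17.333333*37.333333 - (3*6)²
= 647.11111 - 324 = 323.11111

323.11111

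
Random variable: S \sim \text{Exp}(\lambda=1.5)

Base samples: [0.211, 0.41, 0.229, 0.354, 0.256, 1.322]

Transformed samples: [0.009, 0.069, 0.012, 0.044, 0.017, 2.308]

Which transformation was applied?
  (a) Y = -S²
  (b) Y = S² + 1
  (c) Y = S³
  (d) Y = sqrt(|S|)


Checking option (c) Y = S³:
  S = 0.211 -> Y = 0.009 ✓
  S = 0.41 -> Y = 0.069 ✓
  S = 0.229 -> Y = 0.012 ✓
All samples match this transformation.

(c) S³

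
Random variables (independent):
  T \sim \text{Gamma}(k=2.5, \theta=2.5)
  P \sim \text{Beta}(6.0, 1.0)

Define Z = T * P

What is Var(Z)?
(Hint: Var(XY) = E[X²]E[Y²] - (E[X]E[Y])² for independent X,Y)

Var(XY) = E[X²]E[Y²] - (E[X]E[Y])²
E[T] = 6.25, Var(T) = 15.625
E[P] = 0.85714286, Var(P) = 0.015306122
E[T²] = 15.625 + 6.25² = 54.6875
E[P²] = 0.015306122 + 0.85714286² = 0.75
Var(Z) = 54.6875*0.75 - (6.25*0.85714286)²
= 41.015625 - 28.69898 = 12.316645

12.316645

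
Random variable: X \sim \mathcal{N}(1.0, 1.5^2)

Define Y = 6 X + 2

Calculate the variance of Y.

For Y = aX + b: Var(Y) = a² * Var(X)
Var(X) = 1.5^2 = 2.25
Var(Y) = 6² * 2.25 = 36 * 2.25 = 81

81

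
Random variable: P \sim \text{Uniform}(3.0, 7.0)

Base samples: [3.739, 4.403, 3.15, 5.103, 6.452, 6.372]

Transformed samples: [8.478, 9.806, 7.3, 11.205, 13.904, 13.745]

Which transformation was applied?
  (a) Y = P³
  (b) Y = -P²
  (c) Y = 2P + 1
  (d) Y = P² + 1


Checking option (c) Y = 2P + 1:
  P = 3.739 -> Y = 8.478 ✓
  P = 4.403 -> Y = 9.806 ✓
  P = 3.15 -> Y = 7.3 ✓
All samples match this transformation.

(c) 2P + 1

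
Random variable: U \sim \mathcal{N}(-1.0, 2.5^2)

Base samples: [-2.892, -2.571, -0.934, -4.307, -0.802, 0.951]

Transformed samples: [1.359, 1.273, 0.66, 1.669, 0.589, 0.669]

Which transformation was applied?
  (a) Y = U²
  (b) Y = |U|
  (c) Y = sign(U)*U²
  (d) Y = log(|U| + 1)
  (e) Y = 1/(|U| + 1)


Checking option (d) Y = log(|U| + 1):
  U = -2.892 -> Y = 1.359 ✓
  U = -2.571 -> Y = 1.273 ✓
  U = -0.934 -> Y = 0.66 ✓
All samples match this transformation.

(d) log(|U| + 1)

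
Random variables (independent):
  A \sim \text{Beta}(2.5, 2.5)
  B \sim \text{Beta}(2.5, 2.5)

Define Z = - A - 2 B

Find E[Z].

E[Z] = -1*E[A] - 2*E[B]
E[A] = 0.5
E[B] = 0.5
E[Z] = -1*0.5 - 2*0.5 = -1.5

-1.5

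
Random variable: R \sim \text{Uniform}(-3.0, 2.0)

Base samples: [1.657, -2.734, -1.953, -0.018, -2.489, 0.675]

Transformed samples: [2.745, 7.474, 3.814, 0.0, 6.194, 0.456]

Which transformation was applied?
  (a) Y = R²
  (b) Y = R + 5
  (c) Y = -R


Checking option (a) Y = R²:
  R = 1.657 -> Y = 2.745 ✓
  R = -2.734 -> Y = 7.474 ✓
  R = -1.953 -> Y = 3.814 ✓
All samples match this transformation.

(a) R²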